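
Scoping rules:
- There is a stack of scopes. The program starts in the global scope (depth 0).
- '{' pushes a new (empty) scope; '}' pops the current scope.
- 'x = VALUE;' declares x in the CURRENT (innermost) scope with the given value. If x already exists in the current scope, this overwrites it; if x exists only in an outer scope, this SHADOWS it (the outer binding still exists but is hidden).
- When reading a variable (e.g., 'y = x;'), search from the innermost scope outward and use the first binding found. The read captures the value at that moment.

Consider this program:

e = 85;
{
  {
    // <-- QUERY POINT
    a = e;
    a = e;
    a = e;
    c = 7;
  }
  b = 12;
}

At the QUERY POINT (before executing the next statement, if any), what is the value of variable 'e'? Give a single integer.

Step 1: declare e=85 at depth 0
Step 2: enter scope (depth=1)
Step 3: enter scope (depth=2)
Visible at query point: e=85

Answer: 85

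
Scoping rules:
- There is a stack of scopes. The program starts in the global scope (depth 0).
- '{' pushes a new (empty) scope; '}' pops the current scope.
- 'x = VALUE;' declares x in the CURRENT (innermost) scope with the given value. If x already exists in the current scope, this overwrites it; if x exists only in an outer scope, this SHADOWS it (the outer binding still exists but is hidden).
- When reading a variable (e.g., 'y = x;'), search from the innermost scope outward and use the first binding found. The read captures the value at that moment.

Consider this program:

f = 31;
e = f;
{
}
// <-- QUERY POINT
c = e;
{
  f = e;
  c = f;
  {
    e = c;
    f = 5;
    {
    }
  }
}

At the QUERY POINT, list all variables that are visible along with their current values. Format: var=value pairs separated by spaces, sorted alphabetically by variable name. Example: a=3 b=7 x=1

Step 1: declare f=31 at depth 0
Step 2: declare e=(read f)=31 at depth 0
Step 3: enter scope (depth=1)
Step 4: exit scope (depth=0)
Visible at query point: e=31 f=31

Answer: e=31 f=31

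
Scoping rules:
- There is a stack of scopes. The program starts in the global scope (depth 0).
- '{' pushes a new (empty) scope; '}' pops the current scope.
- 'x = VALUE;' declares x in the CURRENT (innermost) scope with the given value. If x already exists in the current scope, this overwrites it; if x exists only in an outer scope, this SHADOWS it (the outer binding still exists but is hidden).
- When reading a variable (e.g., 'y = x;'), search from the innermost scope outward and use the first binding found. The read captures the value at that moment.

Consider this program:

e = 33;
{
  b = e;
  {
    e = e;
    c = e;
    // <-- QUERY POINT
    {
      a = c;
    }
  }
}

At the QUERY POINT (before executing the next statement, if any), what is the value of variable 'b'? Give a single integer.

Step 1: declare e=33 at depth 0
Step 2: enter scope (depth=1)
Step 3: declare b=(read e)=33 at depth 1
Step 4: enter scope (depth=2)
Step 5: declare e=(read e)=33 at depth 2
Step 6: declare c=(read e)=33 at depth 2
Visible at query point: b=33 c=33 e=33

Answer: 33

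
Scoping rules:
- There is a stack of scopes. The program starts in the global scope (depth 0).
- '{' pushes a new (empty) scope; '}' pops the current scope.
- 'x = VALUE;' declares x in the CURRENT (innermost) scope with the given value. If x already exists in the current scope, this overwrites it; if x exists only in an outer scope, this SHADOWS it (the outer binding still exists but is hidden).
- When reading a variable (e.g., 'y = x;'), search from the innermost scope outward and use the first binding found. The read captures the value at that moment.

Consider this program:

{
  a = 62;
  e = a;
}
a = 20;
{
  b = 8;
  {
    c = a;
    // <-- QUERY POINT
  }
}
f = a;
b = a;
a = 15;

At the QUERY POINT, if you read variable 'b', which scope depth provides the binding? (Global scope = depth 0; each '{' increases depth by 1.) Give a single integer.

Step 1: enter scope (depth=1)
Step 2: declare a=62 at depth 1
Step 3: declare e=(read a)=62 at depth 1
Step 4: exit scope (depth=0)
Step 5: declare a=20 at depth 0
Step 6: enter scope (depth=1)
Step 7: declare b=8 at depth 1
Step 8: enter scope (depth=2)
Step 9: declare c=(read a)=20 at depth 2
Visible at query point: a=20 b=8 c=20

Answer: 1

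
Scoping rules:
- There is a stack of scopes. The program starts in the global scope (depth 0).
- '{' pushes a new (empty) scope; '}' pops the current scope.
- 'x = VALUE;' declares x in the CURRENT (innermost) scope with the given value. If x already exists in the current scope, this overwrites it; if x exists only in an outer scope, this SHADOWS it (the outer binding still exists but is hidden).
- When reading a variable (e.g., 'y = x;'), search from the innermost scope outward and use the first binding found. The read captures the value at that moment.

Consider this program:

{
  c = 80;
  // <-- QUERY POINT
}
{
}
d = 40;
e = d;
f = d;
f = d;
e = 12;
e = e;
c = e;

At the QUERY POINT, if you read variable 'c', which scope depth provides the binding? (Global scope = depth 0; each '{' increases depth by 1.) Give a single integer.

Answer: 1

Derivation:
Step 1: enter scope (depth=1)
Step 2: declare c=80 at depth 1
Visible at query point: c=80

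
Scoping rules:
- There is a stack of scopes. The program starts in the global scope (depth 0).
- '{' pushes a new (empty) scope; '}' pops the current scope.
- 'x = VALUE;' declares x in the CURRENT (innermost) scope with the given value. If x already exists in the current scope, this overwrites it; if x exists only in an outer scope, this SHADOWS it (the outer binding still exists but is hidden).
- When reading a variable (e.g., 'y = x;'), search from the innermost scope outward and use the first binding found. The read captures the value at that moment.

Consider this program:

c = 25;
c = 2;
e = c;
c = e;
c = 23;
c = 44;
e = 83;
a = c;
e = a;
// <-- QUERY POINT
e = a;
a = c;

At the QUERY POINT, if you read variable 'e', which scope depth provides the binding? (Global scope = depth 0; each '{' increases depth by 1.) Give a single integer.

Step 1: declare c=25 at depth 0
Step 2: declare c=2 at depth 0
Step 3: declare e=(read c)=2 at depth 0
Step 4: declare c=(read e)=2 at depth 0
Step 5: declare c=23 at depth 0
Step 6: declare c=44 at depth 0
Step 7: declare e=83 at depth 0
Step 8: declare a=(read c)=44 at depth 0
Step 9: declare e=(read a)=44 at depth 0
Visible at query point: a=44 c=44 e=44

Answer: 0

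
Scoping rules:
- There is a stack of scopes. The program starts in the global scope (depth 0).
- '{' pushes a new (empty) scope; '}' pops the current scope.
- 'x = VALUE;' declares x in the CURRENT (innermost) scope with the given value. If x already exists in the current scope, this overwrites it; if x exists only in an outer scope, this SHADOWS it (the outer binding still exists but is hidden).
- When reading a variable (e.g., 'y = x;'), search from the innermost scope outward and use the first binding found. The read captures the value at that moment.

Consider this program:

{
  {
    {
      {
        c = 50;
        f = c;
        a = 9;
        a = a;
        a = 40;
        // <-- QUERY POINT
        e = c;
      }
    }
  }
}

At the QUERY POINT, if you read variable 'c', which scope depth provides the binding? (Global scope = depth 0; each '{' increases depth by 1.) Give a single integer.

Step 1: enter scope (depth=1)
Step 2: enter scope (depth=2)
Step 3: enter scope (depth=3)
Step 4: enter scope (depth=4)
Step 5: declare c=50 at depth 4
Step 6: declare f=(read c)=50 at depth 4
Step 7: declare a=9 at depth 4
Step 8: declare a=(read a)=9 at depth 4
Step 9: declare a=40 at depth 4
Visible at query point: a=40 c=50 f=50

Answer: 4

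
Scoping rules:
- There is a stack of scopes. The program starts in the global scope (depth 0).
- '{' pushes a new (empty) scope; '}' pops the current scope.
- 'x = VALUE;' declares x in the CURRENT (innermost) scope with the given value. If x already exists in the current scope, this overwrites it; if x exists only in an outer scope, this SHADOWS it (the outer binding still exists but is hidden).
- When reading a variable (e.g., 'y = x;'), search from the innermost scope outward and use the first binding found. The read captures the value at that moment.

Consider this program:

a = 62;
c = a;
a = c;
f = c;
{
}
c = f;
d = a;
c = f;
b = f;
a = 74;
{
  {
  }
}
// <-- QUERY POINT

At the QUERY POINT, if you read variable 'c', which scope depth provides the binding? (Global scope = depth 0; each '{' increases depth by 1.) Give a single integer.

Step 1: declare a=62 at depth 0
Step 2: declare c=(read a)=62 at depth 0
Step 3: declare a=(read c)=62 at depth 0
Step 4: declare f=(read c)=62 at depth 0
Step 5: enter scope (depth=1)
Step 6: exit scope (depth=0)
Step 7: declare c=(read f)=62 at depth 0
Step 8: declare d=(read a)=62 at depth 0
Step 9: declare c=(read f)=62 at depth 0
Step 10: declare b=(read f)=62 at depth 0
Step 11: declare a=74 at depth 0
Step 12: enter scope (depth=1)
Step 13: enter scope (depth=2)
Step 14: exit scope (depth=1)
Step 15: exit scope (depth=0)
Visible at query point: a=74 b=62 c=62 d=62 f=62

Answer: 0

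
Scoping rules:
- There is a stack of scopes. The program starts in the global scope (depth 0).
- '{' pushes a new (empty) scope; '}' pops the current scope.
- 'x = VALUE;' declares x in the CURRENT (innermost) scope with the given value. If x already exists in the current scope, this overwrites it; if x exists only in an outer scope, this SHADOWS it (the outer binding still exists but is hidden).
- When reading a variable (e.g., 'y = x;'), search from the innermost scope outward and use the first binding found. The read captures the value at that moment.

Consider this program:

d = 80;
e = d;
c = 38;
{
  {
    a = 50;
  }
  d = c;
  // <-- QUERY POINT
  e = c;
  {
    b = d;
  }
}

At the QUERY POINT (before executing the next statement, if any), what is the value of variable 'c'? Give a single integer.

Step 1: declare d=80 at depth 0
Step 2: declare e=(read d)=80 at depth 0
Step 3: declare c=38 at depth 0
Step 4: enter scope (depth=1)
Step 5: enter scope (depth=2)
Step 6: declare a=50 at depth 2
Step 7: exit scope (depth=1)
Step 8: declare d=(read c)=38 at depth 1
Visible at query point: c=38 d=38 e=80

Answer: 38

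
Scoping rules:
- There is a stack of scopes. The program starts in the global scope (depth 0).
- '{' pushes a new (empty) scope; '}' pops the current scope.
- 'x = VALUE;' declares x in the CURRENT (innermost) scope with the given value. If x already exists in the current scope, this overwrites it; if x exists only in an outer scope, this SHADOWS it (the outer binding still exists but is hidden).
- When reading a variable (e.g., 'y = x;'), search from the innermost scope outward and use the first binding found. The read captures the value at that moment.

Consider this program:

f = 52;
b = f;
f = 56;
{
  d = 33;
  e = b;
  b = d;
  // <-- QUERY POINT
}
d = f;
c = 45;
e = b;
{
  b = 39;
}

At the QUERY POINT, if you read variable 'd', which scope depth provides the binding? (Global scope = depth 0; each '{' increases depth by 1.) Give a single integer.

Answer: 1

Derivation:
Step 1: declare f=52 at depth 0
Step 2: declare b=(read f)=52 at depth 0
Step 3: declare f=56 at depth 0
Step 4: enter scope (depth=1)
Step 5: declare d=33 at depth 1
Step 6: declare e=(read b)=52 at depth 1
Step 7: declare b=(read d)=33 at depth 1
Visible at query point: b=33 d=33 e=52 f=56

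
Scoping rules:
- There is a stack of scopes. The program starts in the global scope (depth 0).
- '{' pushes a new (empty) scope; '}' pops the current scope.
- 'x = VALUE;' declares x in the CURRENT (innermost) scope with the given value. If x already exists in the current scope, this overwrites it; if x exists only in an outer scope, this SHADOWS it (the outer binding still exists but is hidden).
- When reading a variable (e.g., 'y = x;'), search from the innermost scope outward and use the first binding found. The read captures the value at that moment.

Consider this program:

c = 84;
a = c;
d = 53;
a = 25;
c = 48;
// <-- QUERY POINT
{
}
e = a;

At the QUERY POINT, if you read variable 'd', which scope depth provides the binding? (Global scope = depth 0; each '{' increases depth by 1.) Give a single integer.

Step 1: declare c=84 at depth 0
Step 2: declare a=(read c)=84 at depth 0
Step 3: declare d=53 at depth 0
Step 4: declare a=25 at depth 0
Step 5: declare c=48 at depth 0
Visible at query point: a=25 c=48 d=53

Answer: 0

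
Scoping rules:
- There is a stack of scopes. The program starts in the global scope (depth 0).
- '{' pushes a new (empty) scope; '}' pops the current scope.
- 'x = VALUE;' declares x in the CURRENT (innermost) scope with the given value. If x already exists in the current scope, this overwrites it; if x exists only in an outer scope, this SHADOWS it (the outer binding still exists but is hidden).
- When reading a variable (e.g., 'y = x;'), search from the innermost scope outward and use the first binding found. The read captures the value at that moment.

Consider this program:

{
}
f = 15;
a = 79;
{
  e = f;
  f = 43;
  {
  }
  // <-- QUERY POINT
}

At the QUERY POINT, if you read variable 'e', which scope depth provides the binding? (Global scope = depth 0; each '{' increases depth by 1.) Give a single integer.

Answer: 1

Derivation:
Step 1: enter scope (depth=1)
Step 2: exit scope (depth=0)
Step 3: declare f=15 at depth 0
Step 4: declare a=79 at depth 0
Step 5: enter scope (depth=1)
Step 6: declare e=(read f)=15 at depth 1
Step 7: declare f=43 at depth 1
Step 8: enter scope (depth=2)
Step 9: exit scope (depth=1)
Visible at query point: a=79 e=15 f=43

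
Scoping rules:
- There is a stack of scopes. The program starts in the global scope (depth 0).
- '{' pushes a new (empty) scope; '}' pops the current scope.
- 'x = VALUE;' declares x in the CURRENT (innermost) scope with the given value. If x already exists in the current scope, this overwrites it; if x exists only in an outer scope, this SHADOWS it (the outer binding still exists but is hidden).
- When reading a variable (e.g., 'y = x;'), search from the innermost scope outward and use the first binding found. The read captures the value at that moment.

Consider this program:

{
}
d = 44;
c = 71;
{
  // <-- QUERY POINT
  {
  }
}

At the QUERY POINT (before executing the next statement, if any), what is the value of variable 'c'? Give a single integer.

Step 1: enter scope (depth=1)
Step 2: exit scope (depth=0)
Step 3: declare d=44 at depth 0
Step 4: declare c=71 at depth 0
Step 5: enter scope (depth=1)
Visible at query point: c=71 d=44

Answer: 71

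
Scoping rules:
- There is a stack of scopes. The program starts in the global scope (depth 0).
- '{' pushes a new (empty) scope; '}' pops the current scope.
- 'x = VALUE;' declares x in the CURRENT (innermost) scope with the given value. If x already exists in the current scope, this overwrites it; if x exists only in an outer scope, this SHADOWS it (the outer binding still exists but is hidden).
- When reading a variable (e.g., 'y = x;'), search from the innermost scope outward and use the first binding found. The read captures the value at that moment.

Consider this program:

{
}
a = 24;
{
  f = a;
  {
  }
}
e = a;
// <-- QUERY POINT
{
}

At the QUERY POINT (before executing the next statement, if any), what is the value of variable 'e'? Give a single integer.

Answer: 24

Derivation:
Step 1: enter scope (depth=1)
Step 2: exit scope (depth=0)
Step 3: declare a=24 at depth 0
Step 4: enter scope (depth=1)
Step 5: declare f=(read a)=24 at depth 1
Step 6: enter scope (depth=2)
Step 7: exit scope (depth=1)
Step 8: exit scope (depth=0)
Step 9: declare e=(read a)=24 at depth 0
Visible at query point: a=24 e=24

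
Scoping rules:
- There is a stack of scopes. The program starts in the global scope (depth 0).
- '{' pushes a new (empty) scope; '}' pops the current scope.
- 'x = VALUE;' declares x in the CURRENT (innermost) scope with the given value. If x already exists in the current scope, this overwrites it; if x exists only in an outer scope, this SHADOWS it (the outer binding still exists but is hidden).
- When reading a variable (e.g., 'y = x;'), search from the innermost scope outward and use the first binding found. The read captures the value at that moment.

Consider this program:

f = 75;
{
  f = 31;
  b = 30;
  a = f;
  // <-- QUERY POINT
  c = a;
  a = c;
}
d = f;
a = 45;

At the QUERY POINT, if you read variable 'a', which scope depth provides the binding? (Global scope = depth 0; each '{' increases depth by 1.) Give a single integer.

Step 1: declare f=75 at depth 0
Step 2: enter scope (depth=1)
Step 3: declare f=31 at depth 1
Step 4: declare b=30 at depth 1
Step 5: declare a=(read f)=31 at depth 1
Visible at query point: a=31 b=30 f=31

Answer: 1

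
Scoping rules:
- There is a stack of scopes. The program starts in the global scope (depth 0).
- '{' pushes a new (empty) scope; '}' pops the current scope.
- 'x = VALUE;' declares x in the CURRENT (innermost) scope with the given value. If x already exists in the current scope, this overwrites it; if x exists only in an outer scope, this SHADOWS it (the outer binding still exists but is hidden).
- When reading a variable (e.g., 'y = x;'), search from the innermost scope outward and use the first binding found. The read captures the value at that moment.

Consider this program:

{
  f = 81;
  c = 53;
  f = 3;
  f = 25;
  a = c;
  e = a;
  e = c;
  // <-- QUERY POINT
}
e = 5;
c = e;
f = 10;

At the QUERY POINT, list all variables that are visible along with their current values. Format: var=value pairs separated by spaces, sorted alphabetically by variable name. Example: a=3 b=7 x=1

Answer: a=53 c=53 e=53 f=25

Derivation:
Step 1: enter scope (depth=1)
Step 2: declare f=81 at depth 1
Step 3: declare c=53 at depth 1
Step 4: declare f=3 at depth 1
Step 5: declare f=25 at depth 1
Step 6: declare a=(read c)=53 at depth 1
Step 7: declare e=(read a)=53 at depth 1
Step 8: declare e=(read c)=53 at depth 1
Visible at query point: a=53 c=53 e=53 f=25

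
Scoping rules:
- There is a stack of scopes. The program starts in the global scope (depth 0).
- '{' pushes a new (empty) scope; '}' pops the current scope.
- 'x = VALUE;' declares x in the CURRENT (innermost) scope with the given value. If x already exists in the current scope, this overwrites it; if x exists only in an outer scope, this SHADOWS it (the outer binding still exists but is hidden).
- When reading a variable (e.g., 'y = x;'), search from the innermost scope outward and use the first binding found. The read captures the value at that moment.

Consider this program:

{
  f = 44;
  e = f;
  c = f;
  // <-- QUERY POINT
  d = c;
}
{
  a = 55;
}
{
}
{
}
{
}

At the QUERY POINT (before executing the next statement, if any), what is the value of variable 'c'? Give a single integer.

Step 1: enter scope (depth=1)
Step 2: declare f=44 at depth 1
Step 3: declare e=(read f)=44 at depth 1
Step 4: declare c=(read f)=44 at depth 1
Visible at query point: c=44 e=44 f=44

Answer: 44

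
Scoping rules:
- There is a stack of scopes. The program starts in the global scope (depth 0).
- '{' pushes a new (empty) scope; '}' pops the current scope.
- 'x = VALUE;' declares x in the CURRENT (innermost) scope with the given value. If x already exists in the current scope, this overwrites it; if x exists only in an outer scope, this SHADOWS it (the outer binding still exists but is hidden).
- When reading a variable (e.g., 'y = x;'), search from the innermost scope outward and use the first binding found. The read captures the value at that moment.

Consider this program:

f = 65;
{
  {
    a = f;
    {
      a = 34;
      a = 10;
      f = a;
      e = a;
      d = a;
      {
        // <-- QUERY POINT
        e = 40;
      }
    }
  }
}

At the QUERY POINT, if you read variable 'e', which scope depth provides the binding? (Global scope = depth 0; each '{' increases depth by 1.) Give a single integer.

Step 1: declare f=65 at depth 0
Step 2: enter scope (depth=1)
Step 3: enter scope (depth=2)
Step 4: declare a=(read f)=65 at depth 2
Step 5: enter scope (depth=3)
Step 6: declare a=34 at depth 3
Step 7: declare a=10 at depth 3
Step 8: declare f=(read a)=10 at depth 3
Step 9: declare e=(read a)=10 at depth 3
Step 10: declare d=(read a)=10 at depth 3
Step 11: enter scope (depth=4)
Visible at query point: a=10 d=10 e=10 f=10

Answer: 3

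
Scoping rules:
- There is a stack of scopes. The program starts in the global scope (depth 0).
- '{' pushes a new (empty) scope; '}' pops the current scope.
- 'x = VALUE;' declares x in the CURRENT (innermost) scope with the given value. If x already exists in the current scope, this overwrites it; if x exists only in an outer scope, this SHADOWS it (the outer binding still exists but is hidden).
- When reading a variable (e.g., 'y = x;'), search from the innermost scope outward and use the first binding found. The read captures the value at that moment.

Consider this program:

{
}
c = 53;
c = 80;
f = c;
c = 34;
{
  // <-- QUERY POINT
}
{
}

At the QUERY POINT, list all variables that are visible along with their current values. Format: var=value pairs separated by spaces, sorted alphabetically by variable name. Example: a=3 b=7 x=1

Answer: c=34 f=80

Derivation:
Step 1: enter scope (depth=1)
Step 2: exit scope (depth=0)
Step 3: declare c=53 at depth 0
Step 4: declare c=80 at depth 0
Step 5: declare f=(read c)=80 at depth 0
Step 6: declare c=34 at depth 0
Step 7: enter scope (depth=1)
Visible at query point: c=34 f=80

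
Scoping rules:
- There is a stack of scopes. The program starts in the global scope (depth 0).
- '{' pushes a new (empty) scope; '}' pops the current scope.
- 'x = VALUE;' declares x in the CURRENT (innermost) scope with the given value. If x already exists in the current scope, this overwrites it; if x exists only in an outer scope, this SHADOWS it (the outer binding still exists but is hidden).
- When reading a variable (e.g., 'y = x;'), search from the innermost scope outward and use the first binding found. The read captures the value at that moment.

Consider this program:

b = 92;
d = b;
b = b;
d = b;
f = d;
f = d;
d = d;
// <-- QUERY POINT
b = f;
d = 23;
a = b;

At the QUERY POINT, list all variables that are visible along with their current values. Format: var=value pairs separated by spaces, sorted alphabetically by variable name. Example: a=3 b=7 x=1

Answer: b=92 d=92 f=92

Derivation:
Step 1: declare b=92 at depth 0
Step 2: declare d=(read b)=92 at depth 0
Step 3: declare b=(read b)=92 at depth 0
Step 4: declare d=(read b)=92 at depth 0
Step 5: declare f=(read d)=92 at depth 0
Step 6: declare f=(read d)=92 at depth 0
Step 7: declare d=(read d)=92 at depth 0
Visible at query point: b=92 d=92 f=92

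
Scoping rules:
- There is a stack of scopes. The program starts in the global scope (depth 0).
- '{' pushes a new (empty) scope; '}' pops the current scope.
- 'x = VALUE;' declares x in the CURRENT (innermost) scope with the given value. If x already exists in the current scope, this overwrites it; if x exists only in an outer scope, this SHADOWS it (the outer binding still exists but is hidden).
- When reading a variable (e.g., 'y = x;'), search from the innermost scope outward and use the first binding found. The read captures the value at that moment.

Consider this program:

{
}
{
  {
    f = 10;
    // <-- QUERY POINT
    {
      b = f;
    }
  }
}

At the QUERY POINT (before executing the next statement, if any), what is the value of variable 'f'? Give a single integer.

Answer: 10

Derivation:
Step 1: enter scope (depth=1)
Step 2: exit scope (depth=0)
Step 3: enter scope (depth=1)
Step 4: enter scope (depth=2)
Step 5: declare f=10 at depth 2
Visible at query point: f=10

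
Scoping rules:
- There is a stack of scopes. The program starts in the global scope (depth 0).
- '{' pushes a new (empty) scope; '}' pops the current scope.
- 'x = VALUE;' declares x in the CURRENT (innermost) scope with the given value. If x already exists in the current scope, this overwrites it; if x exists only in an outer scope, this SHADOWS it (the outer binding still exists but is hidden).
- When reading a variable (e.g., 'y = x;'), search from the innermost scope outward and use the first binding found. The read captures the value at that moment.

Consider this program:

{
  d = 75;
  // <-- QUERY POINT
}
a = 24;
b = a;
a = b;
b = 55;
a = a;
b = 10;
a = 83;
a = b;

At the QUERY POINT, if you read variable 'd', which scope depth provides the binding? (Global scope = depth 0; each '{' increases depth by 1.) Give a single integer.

Step 1: enter scope (depth=1)
Step 2: declare d=75 at depth 1
Visible at query point: d=75

Answer: 1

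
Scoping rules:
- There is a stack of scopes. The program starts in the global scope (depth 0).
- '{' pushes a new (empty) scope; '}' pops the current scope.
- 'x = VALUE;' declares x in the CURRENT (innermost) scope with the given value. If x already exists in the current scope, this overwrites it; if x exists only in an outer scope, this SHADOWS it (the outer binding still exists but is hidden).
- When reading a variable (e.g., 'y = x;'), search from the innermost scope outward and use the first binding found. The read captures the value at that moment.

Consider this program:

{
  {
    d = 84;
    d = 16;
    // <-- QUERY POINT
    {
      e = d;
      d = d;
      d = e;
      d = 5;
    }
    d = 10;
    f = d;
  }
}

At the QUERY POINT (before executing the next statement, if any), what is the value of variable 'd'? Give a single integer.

Answer: 16

Derivation:
Step 1: enter scope (depth=1)
Step 2: enter scope (depth=2)
Step 3: declare d=84 at depth 2
Step 4: declare d=16 at depth 2
Visible at query point: d=16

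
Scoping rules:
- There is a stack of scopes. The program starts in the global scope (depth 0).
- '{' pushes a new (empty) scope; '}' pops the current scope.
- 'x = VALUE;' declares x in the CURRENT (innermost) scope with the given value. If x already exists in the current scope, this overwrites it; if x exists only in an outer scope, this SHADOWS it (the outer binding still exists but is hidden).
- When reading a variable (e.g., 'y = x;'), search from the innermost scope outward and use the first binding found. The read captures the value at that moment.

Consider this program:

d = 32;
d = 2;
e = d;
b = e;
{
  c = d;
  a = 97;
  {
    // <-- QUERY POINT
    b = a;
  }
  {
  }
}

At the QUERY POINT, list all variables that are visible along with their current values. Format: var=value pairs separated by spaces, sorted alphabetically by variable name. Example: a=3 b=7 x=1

Step 1: declare d=32 at depth 0
Step 2: declare d=2 at depth 0
Step 3: declare e=(read d)=2 at depth 0
Step 4: declare b=(read e)=2 at depth 0
Step 5: enter scope (depth=1)
Step 6: declare c=(read d)=2 at depth 1
Step 7: declare a=97 at depth 1
Step 8: enter scope (depth=2)
Visible at query point: a=97 b=2 c=2 d=2 e=2

Answer: a=97 b=2 c=2 d=2 e=2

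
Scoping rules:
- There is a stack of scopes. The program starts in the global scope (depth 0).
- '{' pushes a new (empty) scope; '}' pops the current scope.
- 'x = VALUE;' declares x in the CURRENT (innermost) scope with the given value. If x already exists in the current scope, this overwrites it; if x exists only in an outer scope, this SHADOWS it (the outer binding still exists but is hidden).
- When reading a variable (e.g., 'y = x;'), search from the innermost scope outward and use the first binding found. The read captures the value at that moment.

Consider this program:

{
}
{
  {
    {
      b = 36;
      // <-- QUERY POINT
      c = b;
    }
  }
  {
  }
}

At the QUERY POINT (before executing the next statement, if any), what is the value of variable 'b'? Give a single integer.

Answer: 36

Derivation:
Step 1: enter scope (depth=1)
Step 2: exit scope (depth=0)
Step 3: enter scope (depth=1)
Step 4: enter scope (depth=2)
Step 5: enter scope (depth=3)
Step 6: declare b=36 at depth 3
Visible at query point: b=36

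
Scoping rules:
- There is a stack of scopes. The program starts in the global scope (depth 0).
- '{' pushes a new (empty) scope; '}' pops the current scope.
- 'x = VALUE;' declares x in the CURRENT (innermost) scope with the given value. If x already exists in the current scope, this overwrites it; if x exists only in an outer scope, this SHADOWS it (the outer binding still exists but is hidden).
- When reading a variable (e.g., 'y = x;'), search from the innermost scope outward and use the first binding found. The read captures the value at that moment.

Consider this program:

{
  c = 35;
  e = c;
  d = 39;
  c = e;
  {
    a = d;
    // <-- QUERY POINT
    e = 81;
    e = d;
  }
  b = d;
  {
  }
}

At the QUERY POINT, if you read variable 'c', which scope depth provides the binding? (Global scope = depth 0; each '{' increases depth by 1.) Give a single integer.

Answer: 1

Derivation:
Step 1: enter scope (depth=1)
Step 2: declare c=35 at depth 1
Step 3: declare e=(read c)=35 at depth 1
Step 4: declare d=39 at depth 1
Step 5: declare c=(read e)=35 at depth 1
Step 6: enter scope (depth=2)
Step 7: declare a=(read d)=39 at depth 2
Visible at query point: a=39 c=35 d=39 e=35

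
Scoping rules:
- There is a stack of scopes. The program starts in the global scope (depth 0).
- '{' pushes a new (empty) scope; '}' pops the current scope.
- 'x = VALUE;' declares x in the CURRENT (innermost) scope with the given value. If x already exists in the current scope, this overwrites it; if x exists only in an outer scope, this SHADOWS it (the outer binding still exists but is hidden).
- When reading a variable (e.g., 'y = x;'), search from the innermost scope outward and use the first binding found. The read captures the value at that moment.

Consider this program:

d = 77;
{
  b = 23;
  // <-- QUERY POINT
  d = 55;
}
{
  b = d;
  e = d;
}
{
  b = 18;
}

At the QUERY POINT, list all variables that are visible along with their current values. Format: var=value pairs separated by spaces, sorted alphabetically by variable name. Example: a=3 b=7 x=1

Step 1: declare d=77 at depth 0
Step 2: enter scope (depth=1)
Step 3: declare b=23 at depth 1
Visible at query point: b=23 d=77

Answer: b=23 d=77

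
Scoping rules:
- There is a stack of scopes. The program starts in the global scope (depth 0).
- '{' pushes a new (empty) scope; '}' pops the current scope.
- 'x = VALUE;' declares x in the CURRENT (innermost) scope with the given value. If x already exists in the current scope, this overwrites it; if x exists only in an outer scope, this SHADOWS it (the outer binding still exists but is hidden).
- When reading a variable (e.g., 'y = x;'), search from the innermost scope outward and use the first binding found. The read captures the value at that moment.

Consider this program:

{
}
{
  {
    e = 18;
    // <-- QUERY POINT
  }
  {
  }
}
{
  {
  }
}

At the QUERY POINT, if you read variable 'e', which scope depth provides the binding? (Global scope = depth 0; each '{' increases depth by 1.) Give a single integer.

Answer: 2

Derivation:
Step 1: enter scope (depth=1)
Step 2: exit scope (depth=0)
Step 3: enter scope (depth=1)
Step 4: enter scope (depth=2)
Step 5: declare e=18 at depth 2
Visible at query point: e=18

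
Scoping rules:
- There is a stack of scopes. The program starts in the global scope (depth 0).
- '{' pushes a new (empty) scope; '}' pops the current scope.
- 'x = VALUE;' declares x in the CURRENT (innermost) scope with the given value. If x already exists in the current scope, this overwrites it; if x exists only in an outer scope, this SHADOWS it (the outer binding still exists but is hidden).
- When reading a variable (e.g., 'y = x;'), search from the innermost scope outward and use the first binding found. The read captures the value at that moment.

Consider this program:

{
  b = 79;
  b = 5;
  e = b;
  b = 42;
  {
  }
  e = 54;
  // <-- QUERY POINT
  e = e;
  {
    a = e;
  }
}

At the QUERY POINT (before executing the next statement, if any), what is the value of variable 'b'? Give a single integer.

Step 1: enter scope (depth=1)
Step 2: declare b=79 at depth 1
Step 3: declare b=5 at depth 1
Step 4: declare e=(read b)=5 at depth 1
Step 5: declare b=42 at depth 1
Step 6: enter scope (depth=2)
Step 7: exit scope (depth=1)
Step 8: declare e=54 at depth 1
Visible at query point: b=42 e=54

Answer: 42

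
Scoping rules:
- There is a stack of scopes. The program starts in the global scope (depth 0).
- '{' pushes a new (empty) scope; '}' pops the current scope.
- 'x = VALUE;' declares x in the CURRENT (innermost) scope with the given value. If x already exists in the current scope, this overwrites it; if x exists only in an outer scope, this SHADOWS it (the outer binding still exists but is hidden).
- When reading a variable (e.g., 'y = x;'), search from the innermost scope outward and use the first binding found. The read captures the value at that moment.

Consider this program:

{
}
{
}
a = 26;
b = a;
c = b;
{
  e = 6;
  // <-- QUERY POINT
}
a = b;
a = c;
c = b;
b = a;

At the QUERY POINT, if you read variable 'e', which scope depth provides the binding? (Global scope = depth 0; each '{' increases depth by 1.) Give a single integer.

Answer: 1

Derivation:
Step 1: enter scope (depth=1)
Step 2: exit scope (depth=0)
Step 3: enter scope (depth=1)
Step 4: exit scope (depth=0)
Step 5: declare a=26 at depth 0
Step 6: declare b=(read a)=26 at depth 0
Step 7: declare c=(read b)=26 at depth 0
Step 8: enter scope (depth=1)
Step 9: declare e=6 at depth 1
Visible at query point: a=26 b=26 c=26 e=6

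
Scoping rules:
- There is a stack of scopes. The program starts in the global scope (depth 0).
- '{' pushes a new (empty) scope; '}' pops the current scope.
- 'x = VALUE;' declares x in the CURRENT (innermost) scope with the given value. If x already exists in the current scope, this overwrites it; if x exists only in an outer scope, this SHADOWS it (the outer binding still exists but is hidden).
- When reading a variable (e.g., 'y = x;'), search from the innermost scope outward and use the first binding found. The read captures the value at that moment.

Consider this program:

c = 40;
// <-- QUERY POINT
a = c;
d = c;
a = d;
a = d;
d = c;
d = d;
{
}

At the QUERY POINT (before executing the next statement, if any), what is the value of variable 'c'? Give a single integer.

Answer: 40

Derivation:
Step 1: declare c=40 at depth 0
Visible at query point: c=40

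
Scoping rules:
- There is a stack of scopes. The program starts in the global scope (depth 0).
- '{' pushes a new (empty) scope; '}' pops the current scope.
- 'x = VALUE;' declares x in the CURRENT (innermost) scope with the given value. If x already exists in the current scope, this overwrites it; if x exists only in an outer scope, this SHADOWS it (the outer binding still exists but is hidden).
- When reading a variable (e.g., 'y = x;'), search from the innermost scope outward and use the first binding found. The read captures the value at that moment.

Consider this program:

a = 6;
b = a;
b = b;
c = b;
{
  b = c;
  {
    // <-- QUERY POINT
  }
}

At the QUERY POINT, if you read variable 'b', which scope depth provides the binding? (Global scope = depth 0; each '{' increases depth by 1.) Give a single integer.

Answer: 1

Derivation:
Step 1: declare a=6 at depth 0
Step 2: declare b=(read a)=6 at depth 0
Step 3: declare b=(read b)=6 at depth 0
Step 4: declare c=(read b)=6 at depth 0
Step 5: enter scope (depth=1)
Step 6: declare b=(read c)=6 at depth 1
Step 7: enter scope (depth=2)
Visible at query point: a=6 b=6 c=6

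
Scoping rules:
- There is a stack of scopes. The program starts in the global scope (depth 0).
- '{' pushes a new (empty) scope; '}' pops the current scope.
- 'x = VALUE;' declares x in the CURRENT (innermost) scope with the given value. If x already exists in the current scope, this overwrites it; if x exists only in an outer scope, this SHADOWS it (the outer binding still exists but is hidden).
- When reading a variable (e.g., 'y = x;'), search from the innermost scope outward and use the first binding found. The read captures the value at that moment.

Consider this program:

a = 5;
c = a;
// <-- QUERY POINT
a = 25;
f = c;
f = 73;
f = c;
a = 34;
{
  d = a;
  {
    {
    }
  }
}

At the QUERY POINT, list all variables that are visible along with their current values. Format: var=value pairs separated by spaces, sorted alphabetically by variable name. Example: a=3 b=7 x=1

Answer: a=5 c=5

Derivation:
Step 1: declare a=5 at depth 0
Step 2: declare c=(read a)=5 at depth 0
Visible at query point: a=5 c=5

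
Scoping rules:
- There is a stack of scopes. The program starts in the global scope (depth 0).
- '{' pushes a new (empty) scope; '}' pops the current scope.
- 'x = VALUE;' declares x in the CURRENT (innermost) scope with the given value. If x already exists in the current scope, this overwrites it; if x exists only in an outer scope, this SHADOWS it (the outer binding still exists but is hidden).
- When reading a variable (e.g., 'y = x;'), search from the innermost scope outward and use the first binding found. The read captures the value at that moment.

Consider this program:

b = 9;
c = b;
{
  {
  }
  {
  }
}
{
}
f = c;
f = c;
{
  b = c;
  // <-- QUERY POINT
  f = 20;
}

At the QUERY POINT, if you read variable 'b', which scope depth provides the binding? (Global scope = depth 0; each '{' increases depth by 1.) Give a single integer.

Step 1: declare b=9 at depth 0
Step 2: declare c=(read b)=9 at depth 0
Step 3: enter scope (depth=1)
Step 4: enter scope (depth=2)
Step 5: exit scope (depth=1)
Step 6: enter scope (depth=2)
Step 7: exit scope (depth=1)
Step 8: exit scope (depth=0)
Step 9: enter scope (depth=1)
Step 10: exit scope (depth=0)
Step 11: declare f=(read c)=9 at depth 0
Step 12: declare f=(read c)=9 at depth 0
Step 13: enter scope (depth=1)
Step 14: declare b=(read c)=9 at depth 1
Visible at query point: b=9 c=9 f=9

Answer: 1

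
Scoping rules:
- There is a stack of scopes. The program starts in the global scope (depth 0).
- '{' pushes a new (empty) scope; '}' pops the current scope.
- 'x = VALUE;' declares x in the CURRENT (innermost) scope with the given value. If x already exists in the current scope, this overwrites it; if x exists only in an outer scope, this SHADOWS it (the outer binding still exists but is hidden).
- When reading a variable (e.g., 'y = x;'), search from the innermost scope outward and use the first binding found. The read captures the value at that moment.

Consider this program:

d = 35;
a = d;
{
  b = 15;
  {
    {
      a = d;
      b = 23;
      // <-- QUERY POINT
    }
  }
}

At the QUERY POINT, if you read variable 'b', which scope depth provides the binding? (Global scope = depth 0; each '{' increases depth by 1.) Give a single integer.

Answer: 3

Derivation:
Step 1: declare d=35 at depth 0
Step 2: declare a=(read d)=35 at depth 0
Step 3: enter scope (depth=1)
Step 4: declare b=15 at depth 1
Step 5: enter scope (depth=2)
Step 6: enter scope (depth=3)
Step 7: declare a=(read d)=35 at depth 3
Step 8: declare b=23 at depth 3
Visible at query point: a=35 b=23 d=35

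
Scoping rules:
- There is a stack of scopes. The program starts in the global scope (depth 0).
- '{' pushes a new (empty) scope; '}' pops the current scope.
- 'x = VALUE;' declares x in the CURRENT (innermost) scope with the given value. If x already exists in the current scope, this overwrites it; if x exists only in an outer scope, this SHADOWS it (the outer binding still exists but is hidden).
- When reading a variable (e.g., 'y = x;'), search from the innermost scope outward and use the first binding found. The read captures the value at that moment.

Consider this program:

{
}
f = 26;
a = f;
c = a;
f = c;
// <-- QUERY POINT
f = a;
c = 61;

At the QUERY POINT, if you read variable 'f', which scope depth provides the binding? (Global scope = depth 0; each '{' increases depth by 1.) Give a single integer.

Step 1: enter scope (depth=1)
Step 2: exit scope (depth=0)
Step 3: declare f=26 at depth 0
Step 4: declare a=(read f)=26 at depth 0
Step 5: declare c=(read a)=26 at depth 0
Step 6: declare f=(read c)=26 at depth 0
Visible at query point: a=26 c=26 f=26

Answer: 0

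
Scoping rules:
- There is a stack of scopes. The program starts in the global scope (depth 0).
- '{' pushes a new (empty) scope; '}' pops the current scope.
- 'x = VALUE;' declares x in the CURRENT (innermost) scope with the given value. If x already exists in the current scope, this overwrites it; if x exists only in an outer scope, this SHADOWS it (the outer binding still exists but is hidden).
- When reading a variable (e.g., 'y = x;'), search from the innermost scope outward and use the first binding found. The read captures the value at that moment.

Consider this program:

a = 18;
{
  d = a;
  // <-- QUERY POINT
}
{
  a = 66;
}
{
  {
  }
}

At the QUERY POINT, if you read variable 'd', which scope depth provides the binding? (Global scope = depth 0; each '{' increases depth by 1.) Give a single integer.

Step 1: declare a=18 at depth 0
Step 2: enter scope (depth=1)
Step 3: declare d=(read a)=18 at depth 1
Visible at query point: a=18 d=18

Answer: 1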